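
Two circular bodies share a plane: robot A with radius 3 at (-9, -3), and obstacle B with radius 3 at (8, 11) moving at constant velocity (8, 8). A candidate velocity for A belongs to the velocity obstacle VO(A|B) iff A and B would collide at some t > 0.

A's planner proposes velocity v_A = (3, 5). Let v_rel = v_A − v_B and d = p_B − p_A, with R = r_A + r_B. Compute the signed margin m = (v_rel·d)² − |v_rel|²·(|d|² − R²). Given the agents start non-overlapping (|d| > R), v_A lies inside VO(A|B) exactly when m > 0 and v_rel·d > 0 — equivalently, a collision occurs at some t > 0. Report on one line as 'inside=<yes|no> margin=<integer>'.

d = (17, 14),  |d|² = 485;  R = 3+3 = 6,  c = 485−6² = 449
v_rel = (-5, -3),  |v_rel|² = 34;  v_rel·d = (-5)·(17) + (-3)·(14) = -127
34·t² + 254·t + 449 = 0  ⇒  m = (-127)² − 34·449 = 863
m = 863 > 0,  v_rel·d = -127 < 0  ⇒  outside

inside=no margin=863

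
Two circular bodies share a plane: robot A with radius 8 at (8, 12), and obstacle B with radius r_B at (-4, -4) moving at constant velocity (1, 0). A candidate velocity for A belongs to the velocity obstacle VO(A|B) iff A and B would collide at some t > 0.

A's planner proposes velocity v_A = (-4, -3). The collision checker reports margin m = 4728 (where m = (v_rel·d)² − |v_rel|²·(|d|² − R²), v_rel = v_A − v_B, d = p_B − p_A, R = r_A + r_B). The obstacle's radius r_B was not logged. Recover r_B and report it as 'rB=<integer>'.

m = 4728
d = (-12, -16);  v_rel = (-5, -3),  |v_rel|² = 34
v_rel×d = (-5)·(-16) − (-3)·(-12) = 44
since m = R²·34 − 44²:  R² = (1936 + 4728) / 34 = 196
R = √196 = 14  ⇒  r_B = 14 − 8 = 6

rB=6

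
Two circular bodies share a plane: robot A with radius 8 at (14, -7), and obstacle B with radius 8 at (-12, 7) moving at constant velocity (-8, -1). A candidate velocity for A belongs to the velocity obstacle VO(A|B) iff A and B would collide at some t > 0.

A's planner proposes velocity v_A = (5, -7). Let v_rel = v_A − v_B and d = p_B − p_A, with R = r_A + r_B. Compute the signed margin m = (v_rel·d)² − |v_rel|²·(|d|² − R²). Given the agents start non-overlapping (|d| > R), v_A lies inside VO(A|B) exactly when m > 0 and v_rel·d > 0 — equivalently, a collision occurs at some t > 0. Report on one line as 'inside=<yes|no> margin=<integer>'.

d = (-26, 14),  |d|² = 872;  R = 8+8 = 16,  c = 872−16² = 616
v_rel = (13, -6),  |v_rel|² = 205;  v_rel·d = (13)·(-26) + (-6)·(14) = -422
205·t² + 844·t + 616 = 0  ⇒  m = (-422)² − 205·616 = 51804
m = 51804 > 0,  v_rel·d = -422 < 0  ⇒  outside

inside=no margin=51804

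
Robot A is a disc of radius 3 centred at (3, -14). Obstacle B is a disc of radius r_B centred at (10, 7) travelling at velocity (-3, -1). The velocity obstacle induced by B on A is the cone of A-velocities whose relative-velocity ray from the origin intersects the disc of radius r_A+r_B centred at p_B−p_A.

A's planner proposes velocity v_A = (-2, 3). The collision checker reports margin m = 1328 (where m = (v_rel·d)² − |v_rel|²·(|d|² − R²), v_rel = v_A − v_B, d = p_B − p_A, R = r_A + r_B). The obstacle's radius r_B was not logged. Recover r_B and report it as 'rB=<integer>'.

m = 1328
d = (7, 21);  v_rel = (1, 4),  |v_rel|² = 17
v_rel×d = (1)·(21) − (4)·(7) = -7
since m = R²·17 − (-7)²:  R² = (49 + 1328) / 17 = 81
R = √81 = 9  ⇒  r_B = 9 − 3 = 6

rB=6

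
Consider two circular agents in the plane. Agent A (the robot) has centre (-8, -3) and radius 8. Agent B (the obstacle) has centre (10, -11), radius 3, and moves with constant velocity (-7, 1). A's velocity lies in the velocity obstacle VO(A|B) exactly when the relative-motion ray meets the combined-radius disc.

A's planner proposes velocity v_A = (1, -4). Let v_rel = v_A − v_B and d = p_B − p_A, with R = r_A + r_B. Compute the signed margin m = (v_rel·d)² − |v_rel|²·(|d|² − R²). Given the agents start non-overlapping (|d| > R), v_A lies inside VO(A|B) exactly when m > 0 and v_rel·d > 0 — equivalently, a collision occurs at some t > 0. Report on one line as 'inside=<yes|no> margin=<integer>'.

d = (18, -8),  |d|² = 388;  R = 8+3 = 11,  c = 388−11² = 267
v_rel = (8, -5),  |v_rel|² = 89;  v_rel·d = (8)·(18) + (-5)·(-8) = 184
89·t² − 368·t + 267 = 0  ⇒  m = 184² − 89·267 = 10093
m = 10093 > 0,  v_rel·d = 184 > 0  ⇒  inside

inside=yes margin=10093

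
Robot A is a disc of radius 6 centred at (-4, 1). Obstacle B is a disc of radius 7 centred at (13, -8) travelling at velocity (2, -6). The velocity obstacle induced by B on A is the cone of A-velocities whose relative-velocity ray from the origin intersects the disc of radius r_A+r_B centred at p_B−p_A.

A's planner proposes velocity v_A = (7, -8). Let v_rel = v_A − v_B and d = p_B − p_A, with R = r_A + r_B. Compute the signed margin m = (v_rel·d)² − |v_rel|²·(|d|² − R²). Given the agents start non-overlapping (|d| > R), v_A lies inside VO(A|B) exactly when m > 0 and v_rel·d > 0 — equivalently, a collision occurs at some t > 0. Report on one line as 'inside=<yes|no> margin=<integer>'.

d = (17, -9),  |d|² = 370;  R = 6+7 = 13,  c = 370−13² = 201
v_rel = (5, -2),  |v_rel|² = 29;  v_rel·d = (5)·(17) + (-2)·(-9) = 103
29·t² − 206·t + 201 = 0  ⇒  m = 103² − 29·201 = 4780
m = 4780 > 0,  v_rel·d = 103 > 0  ⇒  inside

inside=yes margin=4780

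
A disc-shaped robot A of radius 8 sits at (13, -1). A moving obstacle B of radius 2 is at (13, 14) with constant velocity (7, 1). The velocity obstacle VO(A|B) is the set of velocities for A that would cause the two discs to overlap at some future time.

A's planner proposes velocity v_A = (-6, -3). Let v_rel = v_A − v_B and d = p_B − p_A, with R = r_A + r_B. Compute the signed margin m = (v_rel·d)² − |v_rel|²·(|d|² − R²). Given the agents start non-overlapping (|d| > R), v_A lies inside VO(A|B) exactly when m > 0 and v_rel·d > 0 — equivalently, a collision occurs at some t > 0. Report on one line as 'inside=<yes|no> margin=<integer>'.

d = (0, 15),  |d|² = 225;  R = 8+2 = 10,  c = 225−10² = 125
v_rel = (-13, -4),  |v_rel|² = 185;  v_rel·d = (-13)·(0) + (-4)·(15) = -60
185·t² + 120·t + 125 = 0  ⇒  m = (-60)² − 185·125 = -19525
m = -19525 < 0,  v_rel·d = -60 < 0  ⇒  outside

inside=no margin=-19525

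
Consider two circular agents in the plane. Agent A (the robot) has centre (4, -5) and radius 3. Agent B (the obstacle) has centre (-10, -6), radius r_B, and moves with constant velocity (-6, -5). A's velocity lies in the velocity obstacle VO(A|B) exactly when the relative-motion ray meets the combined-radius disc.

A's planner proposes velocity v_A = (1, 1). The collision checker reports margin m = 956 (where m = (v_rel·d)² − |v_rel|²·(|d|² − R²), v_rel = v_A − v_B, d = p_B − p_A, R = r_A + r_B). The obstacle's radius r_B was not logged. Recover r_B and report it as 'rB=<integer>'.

m = 956
d = (-14, -1);  v_rel = (7, 6),  |v_rel|² = 85
v_rel×d = (7)·(-1) − (6)·(-14) = 77
since m = R²·85 − 77²:  R² = (5929 + 956) / 85 = 81
R = √81 = 9  ⇒  r_B = 9 − 3 = 6

rB=6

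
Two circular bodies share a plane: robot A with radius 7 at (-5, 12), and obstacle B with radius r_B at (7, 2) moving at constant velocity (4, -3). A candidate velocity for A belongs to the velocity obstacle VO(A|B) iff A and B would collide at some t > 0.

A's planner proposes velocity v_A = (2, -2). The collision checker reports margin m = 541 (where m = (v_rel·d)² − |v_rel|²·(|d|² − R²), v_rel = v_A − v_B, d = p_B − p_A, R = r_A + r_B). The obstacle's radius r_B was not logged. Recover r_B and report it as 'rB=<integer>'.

m = 541
d = (12, -10);  v_rel = (-2, 1),  |v_rel|² = 5
v_rel×d = (-2)·(-10) − (1)·(12) = 8
since m = R²·5 − 8²:  R² = (64 + 541) / 5 = 121
R = √121 = 11  ⇒  r_B = 11 − 7 = 4

rB=4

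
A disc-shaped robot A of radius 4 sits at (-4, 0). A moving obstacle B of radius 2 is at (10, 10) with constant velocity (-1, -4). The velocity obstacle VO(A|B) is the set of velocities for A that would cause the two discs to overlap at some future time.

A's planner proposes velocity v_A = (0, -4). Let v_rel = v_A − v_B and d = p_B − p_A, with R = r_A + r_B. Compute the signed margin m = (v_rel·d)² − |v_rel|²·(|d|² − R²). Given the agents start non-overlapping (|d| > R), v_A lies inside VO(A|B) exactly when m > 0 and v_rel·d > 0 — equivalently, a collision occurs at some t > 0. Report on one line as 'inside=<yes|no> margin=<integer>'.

d = (14, 10),  |d|² = 296;  R = 4+2 = 6,  c = 296−6² = 260
v_rel = (1, 0),  |v_rel|² = 1;  v_rel·d = (1)·(14) + (0)·(10) = 14
1·t² − 28·t + 260 = 0  ⇒  m = 14² − 1·260 = -64
m = -64 < 0,  v_rel·d = 14 > 0  ⇒  outside

inside=no margin=-64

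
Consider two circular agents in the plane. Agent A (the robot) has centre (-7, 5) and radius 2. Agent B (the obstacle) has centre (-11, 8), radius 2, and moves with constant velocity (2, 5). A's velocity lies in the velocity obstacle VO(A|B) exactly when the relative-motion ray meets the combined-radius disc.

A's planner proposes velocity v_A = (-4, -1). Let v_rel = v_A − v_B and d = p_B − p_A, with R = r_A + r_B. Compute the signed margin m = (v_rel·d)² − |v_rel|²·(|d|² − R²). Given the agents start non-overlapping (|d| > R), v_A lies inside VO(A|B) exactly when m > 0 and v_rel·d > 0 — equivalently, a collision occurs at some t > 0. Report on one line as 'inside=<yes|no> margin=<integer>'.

d = (-4, 3),  |d|² = 25;  R = 2+2 = 4,  c = 25−4² = 9
v_rel = (-6, -6),  |v_rel|² = 72;  v_rel·d = (-6)·(-4) + (-6)·(3) = 6
72·t² − 12·t + 9 = 0  ⇒  m = 6² − 72·9 = -612
m = -612 < 0,  v_rel·d = 6 > 0  ⇒  outside

inside=no margin=-612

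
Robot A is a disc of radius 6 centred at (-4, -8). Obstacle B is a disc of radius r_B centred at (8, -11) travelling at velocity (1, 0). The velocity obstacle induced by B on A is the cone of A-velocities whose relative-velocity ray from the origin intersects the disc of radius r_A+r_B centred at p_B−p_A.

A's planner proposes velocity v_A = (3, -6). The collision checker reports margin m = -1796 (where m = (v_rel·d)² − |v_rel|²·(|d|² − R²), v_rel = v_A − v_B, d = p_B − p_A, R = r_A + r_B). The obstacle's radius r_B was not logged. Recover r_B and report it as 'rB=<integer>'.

m = -1796
d = (12, -3);  v_rel = (2, -6),  |v_rel|² = 40
v_rel×d = (2)·(-3) − (-6)·(12) = 66
since m = R²·40 − 66²:  R² = (4356 + -1796) / 40 = 64
R = √64 = 8  ⇒  r_B = 8 − 6 = 2

rB=2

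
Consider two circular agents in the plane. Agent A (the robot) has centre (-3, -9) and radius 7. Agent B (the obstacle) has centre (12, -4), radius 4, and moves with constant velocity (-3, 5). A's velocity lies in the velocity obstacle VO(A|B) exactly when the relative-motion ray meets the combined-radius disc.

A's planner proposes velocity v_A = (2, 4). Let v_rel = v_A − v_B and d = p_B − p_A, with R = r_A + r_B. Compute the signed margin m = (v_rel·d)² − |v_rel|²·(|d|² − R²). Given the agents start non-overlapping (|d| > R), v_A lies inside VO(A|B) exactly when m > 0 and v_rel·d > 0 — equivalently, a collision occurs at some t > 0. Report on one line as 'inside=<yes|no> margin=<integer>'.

d = (15, 5),  |d|² = 250;  R = 7+4 = 11,  c = 250−11² = 129
v_rel = (5, -1),  |v_rel|² = 26;  v_rel·d = (5)·(15) + (-1)·(5) = 70
26·t² − 140·t + 129 = 0  ⇒  m = 70² − 26·129 = 1546
m = 1546 > 0,  v_rel·d = 70 > 0  ⇒  inside

inside=yes margin=1546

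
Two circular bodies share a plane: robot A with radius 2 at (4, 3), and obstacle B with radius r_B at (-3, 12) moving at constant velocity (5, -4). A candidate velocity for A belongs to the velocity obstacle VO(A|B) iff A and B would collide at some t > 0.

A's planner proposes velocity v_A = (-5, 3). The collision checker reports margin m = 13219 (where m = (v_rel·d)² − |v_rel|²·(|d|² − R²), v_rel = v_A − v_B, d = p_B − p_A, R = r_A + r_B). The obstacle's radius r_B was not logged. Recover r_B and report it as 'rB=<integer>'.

m = 13219
d = (-7, 9);  v_rel = (-10, 7),  |v_rel|² = 149
v_rel×d = (-10)·(9) − (7)·(-7) = -41
since m = R²·149 − (-41)²:  R² = (1681 + 13219) / 149 = 100
R = √100 = 10  ⇒  r_B = 10 − 2 = 8

rB=8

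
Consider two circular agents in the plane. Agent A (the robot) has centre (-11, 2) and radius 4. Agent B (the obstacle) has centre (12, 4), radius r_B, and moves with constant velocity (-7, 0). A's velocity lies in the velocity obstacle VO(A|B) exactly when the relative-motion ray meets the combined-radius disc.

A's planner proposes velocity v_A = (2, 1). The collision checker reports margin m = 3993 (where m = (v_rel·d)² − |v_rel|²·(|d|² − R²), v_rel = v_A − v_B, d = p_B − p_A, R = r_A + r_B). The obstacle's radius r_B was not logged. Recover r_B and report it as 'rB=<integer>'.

m = 3993
d = (23, 2);  v_rel = (9, 1),  |v_rel|² = 82
v_rel×d = (9)·(2) − (1)·(23) = -5
since m = R²·82 − (-5)²:  R² = (25 + 3993) / 82 = 49
R = √49 = 7  ⇒  r_B = 7 − 4 = 3

rB=3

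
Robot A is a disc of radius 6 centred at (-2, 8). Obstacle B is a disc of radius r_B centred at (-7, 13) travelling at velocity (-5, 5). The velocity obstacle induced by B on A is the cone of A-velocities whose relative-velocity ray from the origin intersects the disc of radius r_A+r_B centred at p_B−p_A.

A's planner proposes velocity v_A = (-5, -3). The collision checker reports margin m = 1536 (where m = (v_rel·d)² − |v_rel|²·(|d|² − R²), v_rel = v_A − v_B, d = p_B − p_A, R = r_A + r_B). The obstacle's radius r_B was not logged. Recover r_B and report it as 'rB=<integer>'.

m = 1536
d = (-5, 5);  v_rel = (0, -8),  |v_rel|² = 64
v_rel×d = (0)·(5) − (-8)·(-5) = -40
since m = R²·64 − (-40)²:  R² = (1600 + 1536) / 64 = 49
R = √49 = 7  ⇒  r_B = 7 − 6 = 1

rB=1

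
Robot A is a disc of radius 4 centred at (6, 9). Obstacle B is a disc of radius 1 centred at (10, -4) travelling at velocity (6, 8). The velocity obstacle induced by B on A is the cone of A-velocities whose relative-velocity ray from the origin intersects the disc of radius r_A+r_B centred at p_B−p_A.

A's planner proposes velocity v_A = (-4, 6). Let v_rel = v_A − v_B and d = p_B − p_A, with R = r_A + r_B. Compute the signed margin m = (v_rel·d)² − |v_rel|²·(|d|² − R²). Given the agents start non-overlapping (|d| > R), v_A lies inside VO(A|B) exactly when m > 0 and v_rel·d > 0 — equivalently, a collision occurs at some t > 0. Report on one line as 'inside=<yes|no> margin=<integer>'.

d = (4, -13),  |d|² = 185;  R = 4+1 = 5,  c = 185−5² = 160
v_rel = (-10, -2),  |v_rel|² = 104;  v_rel·d = (-10)·(4) + (-2)·(-13) = -14
104·t² + 28·t + 160 = 0  ⇒  m = (-14)² − 104·160 = -16444
m = -16444 < 0,  v_rel·d = -14 < 0  ⇒  outside

inside=no margin=-16444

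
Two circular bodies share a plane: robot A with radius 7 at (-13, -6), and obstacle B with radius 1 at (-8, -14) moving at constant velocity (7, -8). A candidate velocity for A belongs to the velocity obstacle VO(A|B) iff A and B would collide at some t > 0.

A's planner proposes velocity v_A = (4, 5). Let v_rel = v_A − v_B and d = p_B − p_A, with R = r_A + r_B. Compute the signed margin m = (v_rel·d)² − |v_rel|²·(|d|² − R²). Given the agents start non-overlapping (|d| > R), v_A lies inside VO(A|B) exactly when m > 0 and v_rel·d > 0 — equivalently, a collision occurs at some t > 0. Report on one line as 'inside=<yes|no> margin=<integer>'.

d = (5, -8),  |d|² = 89;  R = 7+1 = 8,  c = 89−8² = 25
v_rel = (-3, 13),  |v_rel|² = 178;  v_rel·d = (-3)·(5) + (13)·(-8) = -119
178·t² + 238·t + 25 = 0  ⇒  m = (-119)² − 178·25 = 9711
m = 9711 > 0,  v_rel·d = -119 < 0  ⇒  outside

inside=no margin=9711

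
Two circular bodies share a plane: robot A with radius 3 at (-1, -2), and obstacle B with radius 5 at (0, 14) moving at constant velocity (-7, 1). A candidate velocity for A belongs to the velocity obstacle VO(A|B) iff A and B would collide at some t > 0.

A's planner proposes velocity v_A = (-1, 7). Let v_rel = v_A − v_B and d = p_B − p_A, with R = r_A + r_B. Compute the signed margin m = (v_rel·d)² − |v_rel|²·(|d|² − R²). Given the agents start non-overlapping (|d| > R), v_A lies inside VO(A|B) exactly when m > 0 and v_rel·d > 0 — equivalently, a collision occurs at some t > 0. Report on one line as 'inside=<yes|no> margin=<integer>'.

d = (1, 16),  |d|² = 257;  R = 3+5 = 8,  c = 257−8² = 193
v_rel = (6, 6),  |v_rel|² = 72;  v_rel·d = (6)·(1) + (6)·(16) = 102
72·t² − 204·t + 193 = 0  ⇒  m = 102² − 72·193 = -3492
m = -3492 < 0,  v_rel·d = 102 > 0  ⇒  outside

inside=no margin=-3492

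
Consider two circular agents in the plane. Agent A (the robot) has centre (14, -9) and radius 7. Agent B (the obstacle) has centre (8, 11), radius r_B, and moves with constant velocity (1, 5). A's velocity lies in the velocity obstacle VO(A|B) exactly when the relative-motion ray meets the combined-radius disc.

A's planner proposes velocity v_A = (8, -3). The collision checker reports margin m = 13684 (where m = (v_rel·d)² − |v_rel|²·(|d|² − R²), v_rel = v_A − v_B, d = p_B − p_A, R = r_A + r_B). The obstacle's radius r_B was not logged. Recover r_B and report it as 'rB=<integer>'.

m = 13684
d = (-6, 20);  v_rel = (7, -8),  |v_rel|² = 113
v_rel×d = (7)·(20) − (-8)·(-6) = 92
since m = R²·113 − 92²:  R² = (8464 + 13684) / 113 = 196
R = √196 = 14  ⇒  r_B = 14 − 7 = 7

rB=7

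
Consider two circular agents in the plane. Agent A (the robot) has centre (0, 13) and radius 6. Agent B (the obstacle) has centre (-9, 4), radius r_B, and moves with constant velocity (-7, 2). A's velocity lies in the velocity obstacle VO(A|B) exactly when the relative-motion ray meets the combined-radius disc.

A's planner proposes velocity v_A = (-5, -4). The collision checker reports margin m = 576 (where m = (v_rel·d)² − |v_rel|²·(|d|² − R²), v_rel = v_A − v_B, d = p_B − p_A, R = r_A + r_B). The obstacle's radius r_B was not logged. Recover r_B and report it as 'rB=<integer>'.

m = 576
d = (-9, -9);  v_rel = (2, -6),  |v_rel|² = 40
v_rel×d = (2)·(-9) − (-6)·(-9) = -72
since m = R²·40 − (-72)²:  R² = (5184 + 576) / 40 = 144
R = √144 = 12  ⇒  r_B = 12 − 6 = 6

rB=6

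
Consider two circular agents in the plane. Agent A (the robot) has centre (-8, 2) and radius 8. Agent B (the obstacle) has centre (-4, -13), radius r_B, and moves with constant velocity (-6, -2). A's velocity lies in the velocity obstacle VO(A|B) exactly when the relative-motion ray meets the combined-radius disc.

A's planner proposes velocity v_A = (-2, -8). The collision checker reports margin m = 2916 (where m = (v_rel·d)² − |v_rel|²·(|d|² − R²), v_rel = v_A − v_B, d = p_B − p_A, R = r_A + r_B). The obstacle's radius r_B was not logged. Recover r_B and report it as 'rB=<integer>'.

m = 2916
d = (4, -15);  v_rel = (4, -6),  |v_rel|² = 52
v_rel×d = (4)·(-15) − (-6)·(4) = -36
since m = R²·52 − (-36)²:  R² = (1296 + 2916) / 52 = 81
R = √81 = 9  ⇒  r_B = 9 − 8 = 1

rB=1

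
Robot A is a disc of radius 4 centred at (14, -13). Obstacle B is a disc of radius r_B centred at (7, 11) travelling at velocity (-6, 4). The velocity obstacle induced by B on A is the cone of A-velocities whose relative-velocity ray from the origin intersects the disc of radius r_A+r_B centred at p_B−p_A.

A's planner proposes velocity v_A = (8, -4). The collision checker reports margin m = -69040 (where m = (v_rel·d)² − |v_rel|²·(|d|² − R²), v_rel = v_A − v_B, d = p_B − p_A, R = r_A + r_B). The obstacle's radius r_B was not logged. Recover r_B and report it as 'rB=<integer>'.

m = -69040
d = (-7, 24);  v_rel = (14, -8),  |v_rel|² = 260
v_rel×d = (14)·(24) − (-8)·(-7) = 280
since m = R²·260 − 280²:  R² = (78400 + -69040) / 260 = 36
R = √36 = 6  ⇒  r_B = 6 − 4 = 2

rB=2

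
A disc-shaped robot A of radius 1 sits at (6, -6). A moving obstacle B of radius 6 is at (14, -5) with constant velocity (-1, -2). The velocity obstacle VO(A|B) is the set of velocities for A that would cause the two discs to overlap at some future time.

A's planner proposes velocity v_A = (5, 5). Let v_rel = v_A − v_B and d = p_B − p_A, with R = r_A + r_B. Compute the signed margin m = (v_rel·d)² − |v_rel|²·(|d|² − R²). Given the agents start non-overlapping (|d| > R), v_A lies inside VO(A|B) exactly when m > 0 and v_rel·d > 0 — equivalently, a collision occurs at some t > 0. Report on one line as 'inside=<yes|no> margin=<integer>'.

d = (8, 1),  |d|² = 65;  R = 1+6 = 7,  c = 65−7² = 16
v_rel = (6, 7),  |v_rel|² = 85;  v_rel·d = (6)·(8) + (7)·(1) = 55
85·t² − 110·t + 16 = 0  ⇒  m = 55² − 85·16 = 1665
m = 1665 > 0,  v_rel·d = 55 > 0  ⇒  inside

inside=yes margin=1665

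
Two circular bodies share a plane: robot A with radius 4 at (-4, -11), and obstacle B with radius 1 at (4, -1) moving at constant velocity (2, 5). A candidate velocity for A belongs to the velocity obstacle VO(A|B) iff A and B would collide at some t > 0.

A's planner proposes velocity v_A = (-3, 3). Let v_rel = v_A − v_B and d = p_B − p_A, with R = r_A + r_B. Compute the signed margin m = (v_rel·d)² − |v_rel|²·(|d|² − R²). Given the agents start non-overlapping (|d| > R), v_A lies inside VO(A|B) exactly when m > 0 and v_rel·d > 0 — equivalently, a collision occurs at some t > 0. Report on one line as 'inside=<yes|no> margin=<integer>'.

d = (8, 10),  |d|² = 164;  R = 4+1 = 5,  c = 164−5² = 139
v_rel = (-5, -2),  |v_rel|² = 29;  v_rel·d = (-5)·(8) + (-2)·(10) = -60
29·t² + 120·t + 139 = 0  ⇒  m = (-60)² − 29·139 = -431
m = -431 < 0,  v_rel·d = -60 < 0  ⇒  outside

inside=no margin=-431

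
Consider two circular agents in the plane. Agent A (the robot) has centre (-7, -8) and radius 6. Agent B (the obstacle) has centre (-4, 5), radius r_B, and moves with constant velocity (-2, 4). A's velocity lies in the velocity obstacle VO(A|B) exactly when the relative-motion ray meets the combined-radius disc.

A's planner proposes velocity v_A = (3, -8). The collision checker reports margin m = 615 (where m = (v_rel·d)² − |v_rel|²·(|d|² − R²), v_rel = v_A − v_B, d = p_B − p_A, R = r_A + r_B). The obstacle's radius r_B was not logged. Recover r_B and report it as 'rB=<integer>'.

m = 615
d = (3, 13);  v_rel = (5, -12),  |v_rel|² = 169
v_rel×d = (5)·(13) − (-12)·(3) = 101
since m = R²·169 − 101²:  R² = (10201 + 615) / 169 = 64
R = √64 = 8  ⇒  r_B = 8 − 6 = 2

rB=2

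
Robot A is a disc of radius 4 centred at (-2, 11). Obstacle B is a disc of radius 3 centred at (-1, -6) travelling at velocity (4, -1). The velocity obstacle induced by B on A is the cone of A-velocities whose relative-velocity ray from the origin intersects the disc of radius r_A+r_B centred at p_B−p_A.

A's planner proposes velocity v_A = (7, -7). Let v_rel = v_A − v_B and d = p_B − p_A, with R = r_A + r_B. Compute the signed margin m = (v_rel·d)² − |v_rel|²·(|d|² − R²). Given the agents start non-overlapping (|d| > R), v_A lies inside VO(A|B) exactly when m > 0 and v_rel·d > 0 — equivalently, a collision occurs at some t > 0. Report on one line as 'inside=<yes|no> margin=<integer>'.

d = (1, -17),  |d|² = 290;  R = 4+3 = 7,  c = 290−7² = 241
v_rel = (3, -6),  |v_rel|² = 45;  v_rel·d = (3)·(1) + (-6)·(-17) = 105
45·t² − 210·t + 241 = 0  ⇒  m = 105² − 45·241 = 180
m = 180 > 0,  v_rel·d = 105 > 0  ⇒  inside

inside=yes margin=180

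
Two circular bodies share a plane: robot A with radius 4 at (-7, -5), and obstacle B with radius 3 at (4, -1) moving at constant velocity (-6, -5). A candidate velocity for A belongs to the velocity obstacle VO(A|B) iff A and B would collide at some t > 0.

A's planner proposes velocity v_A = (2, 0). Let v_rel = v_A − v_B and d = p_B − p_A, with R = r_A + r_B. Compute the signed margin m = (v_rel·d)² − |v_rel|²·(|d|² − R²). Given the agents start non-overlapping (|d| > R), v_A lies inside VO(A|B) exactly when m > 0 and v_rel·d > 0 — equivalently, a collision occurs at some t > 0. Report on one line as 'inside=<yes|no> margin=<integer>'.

d = (11, 4),  |d|² = 137;  R = 4+3 = 7,  c = 137−7² = 88
v_rel = (8, 5),  |v_rel|² = 89;  v_rel·d = (8)·(11) + (5)·(4) = 108
89·t² − 216·t + 88 = 0  ⇒  m = 108² − 89·88 = 3832
m = 3832 > 0,  v_rel·d = 108 > 0  ⇒  inside

inside=yes margin=3832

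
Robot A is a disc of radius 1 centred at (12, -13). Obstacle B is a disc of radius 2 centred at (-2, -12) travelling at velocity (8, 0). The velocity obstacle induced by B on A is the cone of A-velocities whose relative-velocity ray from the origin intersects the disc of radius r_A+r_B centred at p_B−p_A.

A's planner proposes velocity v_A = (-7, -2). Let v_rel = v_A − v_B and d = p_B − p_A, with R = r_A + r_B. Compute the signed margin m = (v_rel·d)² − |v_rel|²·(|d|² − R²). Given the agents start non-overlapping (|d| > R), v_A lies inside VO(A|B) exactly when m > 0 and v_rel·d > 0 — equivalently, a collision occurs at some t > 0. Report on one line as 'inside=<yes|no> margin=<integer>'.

d = (-14, 1),  |d|² = 197;  R = 1+2 = 3,  c = 197−3² = 188
v_rel = (-15, -2),  |v_rel|² = 229;  v_rel·d = (-15)·(-14) + (-2)·(1) = 208
229·t² − 416·t + 188 = 0  ⇒  m = 208² − 229·188 = 212
m = 212 > 0,  v_rel·d = 208 > 0  ⇒  inside

inside=yes margin=212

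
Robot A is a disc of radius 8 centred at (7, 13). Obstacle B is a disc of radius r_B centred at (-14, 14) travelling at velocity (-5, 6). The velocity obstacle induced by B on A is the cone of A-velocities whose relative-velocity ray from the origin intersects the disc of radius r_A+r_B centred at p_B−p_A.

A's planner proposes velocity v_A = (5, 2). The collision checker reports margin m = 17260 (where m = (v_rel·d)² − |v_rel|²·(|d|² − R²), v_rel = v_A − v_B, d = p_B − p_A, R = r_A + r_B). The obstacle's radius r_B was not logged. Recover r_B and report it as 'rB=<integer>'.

m = 17260
d = (-21, 1);  v_rel = (10, -4),  |v_rel|² = 116
v_rel×d = (10)·(1) − (-4)·(-21) = -74
since m = R²·116 − (-74)²:  R² = (5476 + 17260) / 116 = 196
R = √196 = 14  ⇒  r_B = 14 − 8 = 6

rB=6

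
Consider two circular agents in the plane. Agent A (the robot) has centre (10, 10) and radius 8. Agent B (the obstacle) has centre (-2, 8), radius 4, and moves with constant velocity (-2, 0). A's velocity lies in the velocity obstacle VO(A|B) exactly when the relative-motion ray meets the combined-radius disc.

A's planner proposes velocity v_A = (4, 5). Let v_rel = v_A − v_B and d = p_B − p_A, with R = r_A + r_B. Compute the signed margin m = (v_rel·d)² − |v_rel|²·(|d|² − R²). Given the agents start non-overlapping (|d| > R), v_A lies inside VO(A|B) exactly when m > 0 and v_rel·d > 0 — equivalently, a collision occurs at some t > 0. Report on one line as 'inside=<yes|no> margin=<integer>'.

d = (-12, -2),  |d|² = 148;  R = 8+4 = 12,  c = 148−12² = 4
v_rel = (6, 5),  |v_rel|² = 61;  v_rel·d = (6)·(-12) + (5)·(-2) = -82
61·t² + 164·t + 4 = 0  ⇒  m = (-82)² − 61·4 = 6480
m = 6480 > 0,  v_rel·d = -82 < 0  ⇒  outside

inside=no margin=6480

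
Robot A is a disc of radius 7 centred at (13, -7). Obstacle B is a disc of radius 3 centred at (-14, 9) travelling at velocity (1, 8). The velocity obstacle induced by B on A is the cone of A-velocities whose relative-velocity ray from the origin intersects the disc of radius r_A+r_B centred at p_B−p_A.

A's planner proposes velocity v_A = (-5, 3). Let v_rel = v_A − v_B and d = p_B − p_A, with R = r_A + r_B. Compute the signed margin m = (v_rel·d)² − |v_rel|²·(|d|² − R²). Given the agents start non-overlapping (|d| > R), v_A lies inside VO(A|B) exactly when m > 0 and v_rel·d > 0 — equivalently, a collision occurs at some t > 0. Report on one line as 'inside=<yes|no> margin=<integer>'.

d = (-27, 16),  |d|² = 985;  R = 7+3 = 10,  c = 985−10² = 885
v_rel = (-6, -5),  |v_rel|² = 61;  v_rel·d = (-6)·(-27) + (-5)·(16) = 82
61·t² − 164·t + 885 = 0  ⇒  m = 82² − 61·885 = -47261
m = -47261 < 0,  v_rel·d = 82 > 0  ⇒  outside

inside=no margin=-47261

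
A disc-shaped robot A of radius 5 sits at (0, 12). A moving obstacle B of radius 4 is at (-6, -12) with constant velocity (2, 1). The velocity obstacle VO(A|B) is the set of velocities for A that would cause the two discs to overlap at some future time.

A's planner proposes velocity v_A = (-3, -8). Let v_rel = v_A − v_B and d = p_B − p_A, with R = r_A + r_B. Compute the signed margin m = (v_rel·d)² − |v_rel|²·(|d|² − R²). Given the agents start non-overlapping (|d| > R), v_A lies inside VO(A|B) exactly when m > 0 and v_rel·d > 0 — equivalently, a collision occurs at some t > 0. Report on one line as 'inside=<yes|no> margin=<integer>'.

d = (-6, -24),  |d|² = 612;  R = 5+4 = 9,  c = 612−9² = 531
v_rel = (-5, -9),  |v_rel|² = 106;  v_rel·d = (-5)·(-6) + (-9)·(-24) = 246
106·t² − 492·t + 531 = 0  ⇒  m = 246² − 106·531 = 4230
m = 4230 > 0,  v_rel·d = 246 > 0  ⇒  inside

inside=yes margin=4230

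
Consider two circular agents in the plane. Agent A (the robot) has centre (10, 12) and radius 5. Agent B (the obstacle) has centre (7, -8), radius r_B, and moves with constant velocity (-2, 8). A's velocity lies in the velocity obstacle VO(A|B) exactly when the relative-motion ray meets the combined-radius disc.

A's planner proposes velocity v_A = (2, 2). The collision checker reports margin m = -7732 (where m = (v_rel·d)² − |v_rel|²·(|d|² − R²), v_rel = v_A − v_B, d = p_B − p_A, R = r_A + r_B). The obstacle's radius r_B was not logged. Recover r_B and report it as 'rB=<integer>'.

m = -7732
d = (-3, -20);  v_rel = (4, -6),  |v_rel|² = 52
v_rel×d = (4)·(-20) − (-6)·(-3) = -98
since m = R²·52 − (-98)²:  R² = (9604 + -7732) / 52 = 36
R = √36 = 6  ⇒  r_B = 6 − 5 = 1

rB=1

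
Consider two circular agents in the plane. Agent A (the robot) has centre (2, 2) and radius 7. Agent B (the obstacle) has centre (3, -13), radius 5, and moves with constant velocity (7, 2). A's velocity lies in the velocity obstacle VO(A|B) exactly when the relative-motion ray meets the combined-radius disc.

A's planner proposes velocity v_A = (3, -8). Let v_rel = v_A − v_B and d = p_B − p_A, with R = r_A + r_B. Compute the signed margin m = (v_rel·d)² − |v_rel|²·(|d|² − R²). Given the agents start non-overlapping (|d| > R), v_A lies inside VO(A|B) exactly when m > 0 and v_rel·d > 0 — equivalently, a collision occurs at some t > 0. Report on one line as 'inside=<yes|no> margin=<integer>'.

d = (1, -15),  |d|² = 226;  R = 7+5 = 12,  c = 226−12² = 82
v_rel = (-4, -10),  |v_rel|² = 116;  v_rel·d = (-4)·(1) + (-10)·(-15) = 146
116·t² − 292·t + 82 = 0  ⇒  m = 146² − 116·82 = 11804
m = 11804 > 0,  v_rel·d = 146 > 0  ⇒  inside

inside=yes margin=11804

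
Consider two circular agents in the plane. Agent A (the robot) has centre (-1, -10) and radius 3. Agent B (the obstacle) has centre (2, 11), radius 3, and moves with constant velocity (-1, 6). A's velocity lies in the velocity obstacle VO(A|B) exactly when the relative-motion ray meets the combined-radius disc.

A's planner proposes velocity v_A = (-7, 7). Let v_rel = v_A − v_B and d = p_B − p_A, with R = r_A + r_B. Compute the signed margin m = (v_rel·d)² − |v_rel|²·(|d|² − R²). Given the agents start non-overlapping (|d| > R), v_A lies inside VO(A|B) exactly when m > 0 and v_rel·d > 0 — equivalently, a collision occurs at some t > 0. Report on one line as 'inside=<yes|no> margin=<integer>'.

d = (3, 21),  |d|² = 450;  R = 3+3 = 6,  c = 450−6² = 414
v_rel = (-6, 1),  |v_rel|² = 37;  v_rel·d = (-6)·(3) + (1)·(21) = 3
37·t² − 6·t + 414 = 0  ⇒  m = 3² − 37·414 = -15309
m = -15309 < 0,  v_rel·d = 3 > 0  ⇒  outside

inside=no margin=-15309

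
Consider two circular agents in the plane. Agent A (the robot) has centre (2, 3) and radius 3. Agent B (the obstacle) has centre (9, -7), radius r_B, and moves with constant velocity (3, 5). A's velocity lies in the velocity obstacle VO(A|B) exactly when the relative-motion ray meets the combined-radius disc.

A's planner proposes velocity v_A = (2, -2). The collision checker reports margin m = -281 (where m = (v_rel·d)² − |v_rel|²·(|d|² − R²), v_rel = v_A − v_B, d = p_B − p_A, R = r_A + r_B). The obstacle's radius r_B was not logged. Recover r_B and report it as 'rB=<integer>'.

m = -281
d = (7, -10);  v_rel = (-1, -7),  |v_rel|² = 50
v_rel×d = (-1)·(-10) − (-7)·(7) = 59
since m = R²·50 − 59²:  R² = (3481 + -281) / 50 = 64
R = √64 = 8  ⇒  r_B = 8 − 3 = 5

rB=5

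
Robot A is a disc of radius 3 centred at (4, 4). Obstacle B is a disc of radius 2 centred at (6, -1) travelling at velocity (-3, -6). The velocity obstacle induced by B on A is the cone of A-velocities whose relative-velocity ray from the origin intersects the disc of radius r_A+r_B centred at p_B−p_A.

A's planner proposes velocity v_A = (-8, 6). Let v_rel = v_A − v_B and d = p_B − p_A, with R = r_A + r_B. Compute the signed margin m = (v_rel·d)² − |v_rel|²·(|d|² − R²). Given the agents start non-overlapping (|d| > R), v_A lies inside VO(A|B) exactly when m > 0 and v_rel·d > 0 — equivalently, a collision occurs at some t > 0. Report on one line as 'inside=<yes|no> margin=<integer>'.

d = (2, -5),  |d|² = 29;  R = 3+2 = 5,  c = 29−5² = 4
v_rel = (-5, 12),  |v_rel|² = 169;  v_rel·d = (-5)·(2) + (12)·(-5) = -70
169·t² + 140·t + 4 = 0  ⇒  m = (-70)² − 169·4 = 4224
m = 4224 > 0,  v_rel·d = -70 < 0  ⇒  outside

inside=no margin=4224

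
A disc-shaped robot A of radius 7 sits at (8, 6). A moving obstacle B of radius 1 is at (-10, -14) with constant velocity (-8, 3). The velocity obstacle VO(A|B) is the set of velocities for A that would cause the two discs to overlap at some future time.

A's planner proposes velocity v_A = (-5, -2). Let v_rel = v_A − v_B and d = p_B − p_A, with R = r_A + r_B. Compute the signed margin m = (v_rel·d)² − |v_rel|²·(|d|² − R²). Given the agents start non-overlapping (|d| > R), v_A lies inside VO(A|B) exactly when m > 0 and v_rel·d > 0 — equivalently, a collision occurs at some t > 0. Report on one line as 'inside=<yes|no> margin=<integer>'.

d = (-18, -20),  |d|² = 724;  R = 7+1 = 8,  c = 724−8² = 660
v_rel = (3, -5),  |v_rel|² = 34;  v_rel·d = (3)·(-18) + (-5)·(-20) = 46
34·t² − 92·t + 660 = 0  ⇒  m = 46² − 34·660 = -20324
m = -20324 < 0,  v_rel·d = 46 > 0  ⇒  outside

inside=no margin=-20324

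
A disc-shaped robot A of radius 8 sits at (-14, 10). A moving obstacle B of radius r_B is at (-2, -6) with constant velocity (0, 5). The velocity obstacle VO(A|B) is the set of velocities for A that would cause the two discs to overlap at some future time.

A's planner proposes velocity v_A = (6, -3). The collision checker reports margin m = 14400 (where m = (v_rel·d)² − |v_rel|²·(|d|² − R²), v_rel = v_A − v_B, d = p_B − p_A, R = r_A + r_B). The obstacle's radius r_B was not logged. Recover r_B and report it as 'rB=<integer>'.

m = 14400
d = (12, -16);  v_rel = (6, -8),  |v_rel|² = 100
v_rel×d = (6)·(-16) − (-8)·(12) = 0
since m = R²·100 − 0²:  R² = (0 + 14400) / 100 = 144
R = √144 = 12  ⇒  r_B = 12 − 8 = 4

rB=4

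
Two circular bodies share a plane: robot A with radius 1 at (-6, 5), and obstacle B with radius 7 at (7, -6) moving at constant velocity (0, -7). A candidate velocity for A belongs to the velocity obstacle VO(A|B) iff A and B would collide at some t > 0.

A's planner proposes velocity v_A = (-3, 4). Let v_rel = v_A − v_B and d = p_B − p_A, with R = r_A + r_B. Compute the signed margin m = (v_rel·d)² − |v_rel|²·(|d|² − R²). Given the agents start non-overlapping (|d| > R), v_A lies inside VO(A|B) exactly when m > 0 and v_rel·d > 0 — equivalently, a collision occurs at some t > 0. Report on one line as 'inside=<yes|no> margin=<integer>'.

d = (13, -11),  |d|² = 290;  R = 1+7 = 8,  c = 290−8² = 226
v_rel = (-3, 11),  |v_rel|² = 130;  v_rel·d = (-3)·(13) + (11)·(-11) = -160
130·t² + 320·t + 226 = 0  ⇒  m = (-160)² − 130·226 = -3780
m = -3780 < 0,  v_rel·d = -160 < 0  ⇒  outside

inside=no margin=-3780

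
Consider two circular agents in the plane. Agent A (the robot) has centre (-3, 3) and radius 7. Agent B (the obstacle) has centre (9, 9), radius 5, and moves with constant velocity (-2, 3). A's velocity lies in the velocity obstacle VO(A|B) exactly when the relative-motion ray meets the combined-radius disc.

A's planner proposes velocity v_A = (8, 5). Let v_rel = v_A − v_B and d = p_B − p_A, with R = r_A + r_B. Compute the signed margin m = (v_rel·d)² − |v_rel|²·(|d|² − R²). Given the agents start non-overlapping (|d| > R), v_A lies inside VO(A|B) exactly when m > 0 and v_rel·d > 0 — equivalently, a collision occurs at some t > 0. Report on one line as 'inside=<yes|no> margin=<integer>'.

d = (12, 6),  |d|² = 180;  R = 7+5 = 12,  c = 180−12² = 36
v_rel = (10, 2),  |v_rel|² = 104;  v_rel·d = (10)·(12) + (2)·(6) = 132
104·t² − 264·t + 36 = 0  ⇒  m = 132² − 104·36 = 13680
m = 13680 > 0,  v_rel·d = 132 > 0  ⇒  inside

inside=yes margin=13680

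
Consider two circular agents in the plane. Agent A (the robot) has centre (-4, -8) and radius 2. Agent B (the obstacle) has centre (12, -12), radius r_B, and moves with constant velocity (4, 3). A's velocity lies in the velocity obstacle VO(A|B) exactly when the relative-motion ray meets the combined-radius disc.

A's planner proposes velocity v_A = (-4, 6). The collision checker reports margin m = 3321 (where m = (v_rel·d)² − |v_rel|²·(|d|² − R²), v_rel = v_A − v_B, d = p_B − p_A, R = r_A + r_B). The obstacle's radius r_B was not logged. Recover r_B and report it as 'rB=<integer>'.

m = 3321
d = (16, -4);  v_rel = (-8, 3),  |v_rel|² = 73
v_rel×d = (-8)·(-4) − (3)·(16) = -16
since m = R²·73 − (-16)²:  R² = (256 + 3321) / 73 = 49
R = √49 = 7  ⇒  r_B = 7 − 2 = 5

rB=5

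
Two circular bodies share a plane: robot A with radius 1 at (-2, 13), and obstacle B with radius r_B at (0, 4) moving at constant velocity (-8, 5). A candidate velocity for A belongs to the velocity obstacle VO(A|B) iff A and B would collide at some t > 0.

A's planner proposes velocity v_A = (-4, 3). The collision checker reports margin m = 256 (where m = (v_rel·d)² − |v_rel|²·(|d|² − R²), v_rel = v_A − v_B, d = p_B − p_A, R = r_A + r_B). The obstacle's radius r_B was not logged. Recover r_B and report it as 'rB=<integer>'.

m = 256
d = (2, -9);  v_rel = (4, -2),  |v_rel|² = 20
v_rel×d = (4)·(-9) − (-2)·(2) = -32
since m = R²·20 − (-32)²:  R² = (1024 + 256) / 20 = 64
R = √64 = 8  ⇒  r_B = 8 − 1 = 7

rB=7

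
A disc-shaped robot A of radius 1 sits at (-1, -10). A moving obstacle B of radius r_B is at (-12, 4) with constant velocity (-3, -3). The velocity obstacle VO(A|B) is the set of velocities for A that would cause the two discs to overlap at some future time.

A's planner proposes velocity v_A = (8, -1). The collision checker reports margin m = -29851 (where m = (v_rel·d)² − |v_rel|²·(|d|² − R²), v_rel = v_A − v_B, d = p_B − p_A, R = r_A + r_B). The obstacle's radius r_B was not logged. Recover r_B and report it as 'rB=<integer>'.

m = -29851
d = (-11, 14);  v_rel = (11, 2),  |v_rel|² = 125
v_rel×d = (11)·(14) − (2)·(-11) = 176
since m = R²·125 − 176²:  R² = (30976 + -29851) / 125 = 9
R = √9 = 3  ⇒  r_B = 3 − 1 = 2

rB=2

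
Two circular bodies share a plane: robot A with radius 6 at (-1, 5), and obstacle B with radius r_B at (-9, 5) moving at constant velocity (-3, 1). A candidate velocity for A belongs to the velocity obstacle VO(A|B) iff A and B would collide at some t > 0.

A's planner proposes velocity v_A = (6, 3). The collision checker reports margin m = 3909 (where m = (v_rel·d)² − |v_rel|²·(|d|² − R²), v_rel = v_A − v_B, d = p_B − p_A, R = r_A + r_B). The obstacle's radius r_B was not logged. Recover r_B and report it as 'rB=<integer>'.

m = 3909
d = (-8, 0);  v_rel = (9, 2),  |v_rel|² = 85
v_rel×d = (9)·(0) − (2)·(-8) = 16
since m = R²·85 − 16²:  R² = (256 + 3909) / 85 = 49
R = √49 = 7  ⇒  r_B = 7 − 6 = 1

rB=1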